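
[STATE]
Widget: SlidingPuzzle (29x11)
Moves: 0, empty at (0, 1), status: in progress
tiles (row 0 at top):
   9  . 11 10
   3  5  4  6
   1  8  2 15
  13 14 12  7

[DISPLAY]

┌────┬────┬────┬────┐        
│  9 │    │ 11 │ 10 │        
├────┼────┼────┼────┤        
│  3 │  5 │  4 │  6 │        
├────┼────┼────┼────┤        
│  1 │  8 │  2 │ 15 │        
├────┼────┼────┼────┤        
│ 13 │ 14 │ 12 │  7 │        
└────┴────┴────┴────┘        
Moves: 0                     
                             


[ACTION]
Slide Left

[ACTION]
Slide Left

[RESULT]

┌────┬────┬────┬────┐        
│  9 │ 11 │ 10 │    │        
├────┼────┼────┼────┤        
│  3 │  5 │  4 │  6 │        
├────┼────┼────┼────┤        
│  1 │  8 │  2 │ 15 │        
├────┼────┼────┼────┤        
│ 13 │ 14 │ 12 │  7 │        
└────┴────┴────┴────┘        
Moves: 2                     
                             


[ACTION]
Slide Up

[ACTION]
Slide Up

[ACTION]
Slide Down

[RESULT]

┌────┬────┬────┬────┐        
│  9 │ 11 │ 10 │  6 │        
├────┼────┼────┼────┤        
│  3 │  5 │  4 │    │        
├────┼────┼────┼────┤        
│  1 │  8 │  2 │ 15 │        
├────┼────┼────┼────┤        
│ 13 │ 14 │ 12 │  7 │        
└────┴────┴────┴────┘        
Moves: 5                     
                             


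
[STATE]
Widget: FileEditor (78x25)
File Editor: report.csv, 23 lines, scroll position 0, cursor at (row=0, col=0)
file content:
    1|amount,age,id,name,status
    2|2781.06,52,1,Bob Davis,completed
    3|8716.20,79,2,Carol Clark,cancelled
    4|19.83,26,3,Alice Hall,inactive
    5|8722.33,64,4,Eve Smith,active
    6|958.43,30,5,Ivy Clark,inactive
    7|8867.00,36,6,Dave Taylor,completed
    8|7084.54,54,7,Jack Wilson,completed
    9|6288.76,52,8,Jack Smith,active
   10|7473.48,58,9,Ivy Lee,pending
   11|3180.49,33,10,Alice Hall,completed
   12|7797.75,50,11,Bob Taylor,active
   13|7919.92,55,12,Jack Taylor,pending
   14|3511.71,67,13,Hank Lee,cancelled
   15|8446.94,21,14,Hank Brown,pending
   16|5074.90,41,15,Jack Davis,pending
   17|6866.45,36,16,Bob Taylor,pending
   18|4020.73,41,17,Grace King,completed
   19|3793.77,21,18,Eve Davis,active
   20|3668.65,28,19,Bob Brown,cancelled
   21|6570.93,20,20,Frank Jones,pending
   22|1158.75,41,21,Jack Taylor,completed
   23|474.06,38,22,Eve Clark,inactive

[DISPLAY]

█mount,age,id,name,status                                                    ▲
2781.06,52,1,Bob Davis,completed                                             █
8716.20,79,2,Carol Clark,cancelled                                           ░
19.83,26,3,Alice Hall,inactive                                               ░
8722.33,64,4,Eve Smith,active                                                ░
958.43,30,5,Ivy Clark,inactive                                               ░
8867.00,36,6,Dave Taylor,completed                                           ░
7084.54,54,7,Jack Wilson,completed                                           ░
6288.76,52,8,Jack Smith,active                                               ░
7473.48,58,9,Ivy Lee,pending                                                 ░
3180.49,33,10,Alice Hall,completed                                           ░
7797.75,50,11,Bob Taylor,active                                              ░
7919.92,55,12,Jack Taylor,pending                                            ░
3511.71,67,13,Hank Lee,cancelled                                             ░
8446.94,21,14,Hank Brown,pending                                             ░
5074.90,41,15,Jack Davis,pending                                             ░
6866.45,36,16,Bob Taylor,pending                                             ░
4020.73,41,17,Grace King,completed                                           ░
3793.77,21,18,Eve Davis,active                                               ░
3668.65,28,19,Bob Brown,cancelled                                            ░
6570.93,20,20,Frank Jones,pending                                            ░
1158.75,41,21,Jack Taylor,completed                                          ░
474.06,38,22,Eve Clark,inactive                                              ░
                                                                             ░
                                                                             ▼


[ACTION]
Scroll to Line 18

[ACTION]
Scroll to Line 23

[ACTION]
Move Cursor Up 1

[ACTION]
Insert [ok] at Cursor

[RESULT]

ok█mount,age,id,name,status                                                  ▲
2781.06,52,1,Bob Davis,completed                                             █
8716.20,79,2,Carol Clark,cancelled                                           ░
19.83,26,3,Alice Hall,inactive                                               ░
8722.33,64,4,Eve Smith,active                                                ░
958.43,30,5,Ivy Clark,inactive                                               ░
8867.00,36,6,Dave Taylor,completed                                           ░
7084.54,54,7,Jack Wilson,completed                                           ░
6288.76,52,8,Jack Smith,active                                               ░
7473.48,58,9,Ivy Lee,pending                                                 ░
3180.49,33,10,Alice Hall,completed                                           ░
7797.75,50,11,Bob Taylor,active                                              ░
7919.92,55,12,Jack Taylor,pending                                            ░
3511.71,67,13,Hank Lee,cancelled                                             ░
8446.94,21,14,Hank Brown,pending                                             ░
5074.90,41,15,Jack Davis,pending                                             ░
6866.45,36,16,Bob Taylor,pending                                             ░
4020.73,41,17,Grace King,completed                                           ░
3793.77,21,18,Eve Davis,active                                               ░
3668.65,28,19,Bob Brown,cancelled                                            ░
6570.93,20,20,Frank Jones,pending                                            ░
1158.75,41,21,Jack Taylor,completed                                          ░
474.06,38,22,Eve Clark,inactive                                              ░
                                                                             ░
                                                                             ▼


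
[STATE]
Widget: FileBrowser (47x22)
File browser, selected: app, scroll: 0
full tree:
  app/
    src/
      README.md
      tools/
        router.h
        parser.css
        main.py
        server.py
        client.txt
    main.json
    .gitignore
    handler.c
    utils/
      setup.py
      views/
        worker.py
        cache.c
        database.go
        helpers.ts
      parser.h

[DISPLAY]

> [-] app/                                     
    [+] src/                                   
    main.json                                  
    .gitignore                                 
    handler.c                                  
    [+] utils/                                 
                                               
                                               
                                               
                                               
                                               
                                               
                                               
                                               
                                               
                                               
                                               
                                               
                                               
                                               
                                               
                                               


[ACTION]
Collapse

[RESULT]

> [+] app/                                     
                                               
                                               
                                               
                                               
                                               
                                               
                                               
                                               
                                               
                                               
                                               
                                               
                                               
                                               
                                               
                                               
                                               
                                               
                                               
                                               
                                               


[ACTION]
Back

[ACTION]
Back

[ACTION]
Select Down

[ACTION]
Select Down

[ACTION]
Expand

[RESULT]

> [-] app/                                     
    [+] src/                                   
    main.json                                  
    .gitignore                                 
    handler.c                                  
    [+] utils/                                 
                                               
                                               
                                               
                                               
                                               
                                               
                                               
                                               
                                               
                                               
                                               
                                               
                                               
                                               
                                               
                                               


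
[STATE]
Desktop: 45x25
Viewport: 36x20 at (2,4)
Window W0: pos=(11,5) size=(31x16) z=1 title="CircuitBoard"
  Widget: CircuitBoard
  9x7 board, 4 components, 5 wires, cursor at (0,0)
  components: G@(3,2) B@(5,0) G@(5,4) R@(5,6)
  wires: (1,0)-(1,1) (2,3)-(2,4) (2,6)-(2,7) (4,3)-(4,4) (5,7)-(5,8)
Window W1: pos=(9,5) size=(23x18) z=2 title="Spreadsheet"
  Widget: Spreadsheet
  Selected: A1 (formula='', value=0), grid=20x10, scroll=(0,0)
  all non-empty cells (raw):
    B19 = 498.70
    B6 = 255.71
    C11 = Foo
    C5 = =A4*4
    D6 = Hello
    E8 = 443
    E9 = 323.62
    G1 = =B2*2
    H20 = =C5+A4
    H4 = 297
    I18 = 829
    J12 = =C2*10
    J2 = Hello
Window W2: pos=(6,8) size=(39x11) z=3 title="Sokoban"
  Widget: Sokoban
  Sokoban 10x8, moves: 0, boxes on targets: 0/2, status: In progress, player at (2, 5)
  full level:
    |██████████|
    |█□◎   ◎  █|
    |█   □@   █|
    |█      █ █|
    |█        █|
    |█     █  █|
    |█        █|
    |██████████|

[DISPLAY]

                                    
       ┏━━━━━━━━━━━━━━━━━━━━━┓━━━━━━
       ┃ Spreadsheet         ┃      
       ┠─────────────────────┨──────
    ┏━━━━━━━━━━━━━━━━━━━━━━━━━━━━━━━
    ┃ Sokoban                       
    ┠───────────────────────────────
    ┃██████████                     
    ┃█□◎   ◎  █                     
    ┃█   □@   █                     
    ┃█      █ █                     
    ┃█        █                     
    ┃█     █  █                     
    ┃█        █                     
    ┗━━━━━━━━━━━━━━━━━━━━━━━━━━━━━━━
       ┃  9        0       0 ┃G     
       ┃ 10        0       0 ┃━━━━━━
       ┃ 11        0       0F┃      
       ┗━━━━━━━━━━━━━━━━━━━━━┛      
                                    


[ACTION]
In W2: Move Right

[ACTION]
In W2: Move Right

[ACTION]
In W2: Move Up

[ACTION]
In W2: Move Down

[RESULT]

                                    
       ┏━━━━━━━━━━━━━━━━━━━━━┓━━━━━━
       ┃ Spreadsheet         ┃      
       ┠─────────────────────┨──────
    ┏━━━━━━━━━━━━━━━━━━━━━━━━━━━━━━━
    ┃ Sokoban                       
    ┠───────────────────────────────
    ┃██████████                     
    ┃█□◎   ◎  █                     
    ┃█   □  @ █                     
    ┃█      █ █                     
    ┃█        █                     
    ┃█     █  █                     
    ┃█        █                     
    ┗━━━━━━━━━━━━━━━━━━━━━━━━━━━━━━━
       ┃  9        0       0 ┃G     
       ┃ 10        0       0 ┃━━━━━━
       ┃ 11        0       0F┃      
       ┗━━━━━━━━━━━━━━━━━━━━━┛      
                                    


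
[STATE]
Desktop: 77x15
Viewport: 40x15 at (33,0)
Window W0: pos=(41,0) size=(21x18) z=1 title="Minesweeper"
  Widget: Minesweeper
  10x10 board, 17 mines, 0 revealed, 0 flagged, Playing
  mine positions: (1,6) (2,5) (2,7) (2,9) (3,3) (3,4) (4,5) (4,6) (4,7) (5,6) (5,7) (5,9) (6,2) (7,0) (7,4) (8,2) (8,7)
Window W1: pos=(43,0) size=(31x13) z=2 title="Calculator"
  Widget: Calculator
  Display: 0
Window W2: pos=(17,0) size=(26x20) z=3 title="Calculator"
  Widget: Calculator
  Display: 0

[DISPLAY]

━━━━━━━━━┓┏━━━━━━━━━━━━━━━━━━━━━━━━━━━━━
         ┃┃ Calculator                  
─────────┨┠─────────────────────────────
        0┃┃                            0
─┐       ┃┃┌───┬───┬───┬───┐            
 │       ┃┃│ 7 │ 8 │ 9 │ ÷ │            
─┤       ┃┃├───┼───┼───┼───┤            
 │       ┃┃│ 4 │ 5 │ 6 │ × │            
─┤       ┃┃├───┼───┼───┼───┤            
 │       ┃┃│ 1 │ 2 │ 3 │ - │            
─┤       ┃┃├───┼───┼───┼───┤            
 │       ┃┃│ 0 │ . │ = │ + │            
─┤       ┃┗━━━━━━━━━━━━━━━━━━━━━━━━━━━━━
+│       ┃                  ┃           
─┘       ┃                  ┃           


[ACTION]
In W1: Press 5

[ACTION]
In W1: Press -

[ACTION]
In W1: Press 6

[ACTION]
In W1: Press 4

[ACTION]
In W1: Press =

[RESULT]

━━━━━━━━━┓┏━━━━━━━━━━━━━━━━━━━━━━━━━━━━━
         ┃┃ Calculator                  
─────────┨┠─────────────────────────────
        0┃┃                          -59
─┐       ┃┃┌───┬───┬───┬───┐            
 │       ┃┃│ 7 │ 8 │ 9 │ ÷ │            
─┤       ┃┃├───┼───┼───┼───┤            
 │       ┃┃│ 4 │ 5 │ 6 │ × │            
─┤       ┃┃├───┼───┼───┼───┤            
 │       ┃┃│ 1 │ 2 │ 3 │ - │            
─┤       ┃┃├───┼───┼───┼───┤            
 │       ┃┃│ 0 │ . │ = │ + │            
─┤       ┃┗━━━━━━━━━━━━━━━━━━━━━━━━━━━━━
+│       ┃                  ┃           
─┘       ┃                  ┃           


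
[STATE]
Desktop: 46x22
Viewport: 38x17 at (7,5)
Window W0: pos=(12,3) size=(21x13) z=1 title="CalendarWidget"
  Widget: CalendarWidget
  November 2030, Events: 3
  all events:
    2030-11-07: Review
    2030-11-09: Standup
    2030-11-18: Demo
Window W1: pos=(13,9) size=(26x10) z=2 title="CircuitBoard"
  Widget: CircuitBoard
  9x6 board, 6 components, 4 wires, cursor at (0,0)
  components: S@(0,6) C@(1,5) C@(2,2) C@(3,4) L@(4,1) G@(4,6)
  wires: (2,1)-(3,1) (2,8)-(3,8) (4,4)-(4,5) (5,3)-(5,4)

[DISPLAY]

     ┠───────────────────┨            
     ┃   November 2030   ┃            
     ┃Mo Tu We Th Fr Sa S┃            
     ┃             1  2  ┃            
     ┃┏━━━━━━━━━━━━━━━━━━━━━━━━┓      
     ┃┃ CircuitBoard           ┃      
     ┃┠────────────────────────┨      
     ┃┃   0 1 2 3 4 5 6 7 8    ┃      
     ┃┃0  [.]                  ┃      
     ┃┃                        ┃      
     ┗┃1                       ┃      
      ┃                        ┃      
      ┃2       ·   C           ┃      
      ┗━━━━━━━━━━━━━━━━━━━━━━━━┛      
                                      
                                      
                                      


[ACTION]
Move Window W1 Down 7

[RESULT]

     ┠───────────────────┨            
     ┃   November 2030   ┃            
     ┃Mo Tu We Th Fr Sa S┃            
     ┃             1  2  ┃            
     ┃ 4  5  6  7*  8  9*┃            
     ┃11 12 13 14 15 16 1┃            
     ┃18* 19 20 21 22 23 ┃            
     ┃┏━━━━━━━━━━━━━━━━━━━━━━━━┓      
     ┃┃ CircuitBoard           ┃      
     ┃┠────────────────────────┨      
     ┗┃   0 1 2 3 4 5 6 7 8    ┃      
      ┃0  [.]                  ┃      
      ┃                        ┃      
      ┃1                       ┃      
      ┃                        ┃      
      ┃2       ·   C           ┃      
      ┗━━━━━━━━━━━━━━━━━━━━━━━━┛      


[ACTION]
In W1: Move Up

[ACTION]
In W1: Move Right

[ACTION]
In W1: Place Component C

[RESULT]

     ┠───────────────────┨            
     ┃   November 2030   ┃            
     ┃Mo Tu We Th Fr Sa S┃            
     ┃             1  2  ┃            
     ┃ 4  5  6  7*  8  9*┃            
     ┃11 12 13 14 15 16 1┃            
     ┃18* 19 20 21 22 23 ┃            
     ┃┏━━━━━━━━━━━━━━━━━━━━━━━━┓      
     ┃┃ CircuitBoard           ┃      
     ┃┠────────────────────────┨      
     ┗┃   0 1 2 3 4 5 6 7 8    ┃      
      ┃0      [C]              ┃      
      ┃                        ┃      
      ┃1                       ┃      
      ┃                        ┃      
      ┃2       ·   C           ┃      
      ┗━━━━━━━━━━━━━━━━━━━━━━━━┛      


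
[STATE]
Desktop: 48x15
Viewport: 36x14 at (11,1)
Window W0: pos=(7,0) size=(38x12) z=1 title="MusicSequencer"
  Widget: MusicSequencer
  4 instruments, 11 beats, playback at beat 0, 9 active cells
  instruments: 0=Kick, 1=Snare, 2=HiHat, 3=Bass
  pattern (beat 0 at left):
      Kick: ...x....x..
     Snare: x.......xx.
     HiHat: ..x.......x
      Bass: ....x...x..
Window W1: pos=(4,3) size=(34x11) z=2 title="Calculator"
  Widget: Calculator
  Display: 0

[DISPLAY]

sicSequencer                     ┃  
─────────────────────────────────┨  
━━━━━━━━━━━━━━━━━━━━━━━━━━┓      ┃  
lator                     ┃      ┃  
──────────────────────────┨      ┃  
                         0┃      ┃  
──┬───┬───┐               ┃      ┃  
8 │ 9 │ ÷ │               ┃      ┃  
──┼───┼───┤               ┃      ┃  
5 │ 6 │ × │               ┃      ┃  
──┼───┼───┤               ┃━━━━━━┛  
2 │ 3 │ - │               ┃         
━━━━━━━━━━━━━━━━━━━━━━━━━━┛         
                                    


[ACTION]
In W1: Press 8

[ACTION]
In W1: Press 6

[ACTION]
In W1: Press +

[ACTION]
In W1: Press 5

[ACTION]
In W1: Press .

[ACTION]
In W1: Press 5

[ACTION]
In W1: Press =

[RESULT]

sicSequencer                     ┃  
─────────────────────────────────┨  
━━━━━━━━━━━━━━━━━━━━━━━━━━┓      ┃  
lator                     ┃      ┃  
──────────────────────────┨      ┃  
                      91.5┃      ┃  
──┬───┬───┐               ┃      ┃  
8 │ 9 │ ÷ │               ┃      ┃  
──┼───┼───┤               ┃      ┃  
5 │ 6 │ × │               ┃      ┃  
──┼───┼───┤               ┃━━━━━━┛  
2 │ 3 │ - │               ┃         
━━━━━━━━━━━━━━━━━━━━━━━━━━┛         
                                    


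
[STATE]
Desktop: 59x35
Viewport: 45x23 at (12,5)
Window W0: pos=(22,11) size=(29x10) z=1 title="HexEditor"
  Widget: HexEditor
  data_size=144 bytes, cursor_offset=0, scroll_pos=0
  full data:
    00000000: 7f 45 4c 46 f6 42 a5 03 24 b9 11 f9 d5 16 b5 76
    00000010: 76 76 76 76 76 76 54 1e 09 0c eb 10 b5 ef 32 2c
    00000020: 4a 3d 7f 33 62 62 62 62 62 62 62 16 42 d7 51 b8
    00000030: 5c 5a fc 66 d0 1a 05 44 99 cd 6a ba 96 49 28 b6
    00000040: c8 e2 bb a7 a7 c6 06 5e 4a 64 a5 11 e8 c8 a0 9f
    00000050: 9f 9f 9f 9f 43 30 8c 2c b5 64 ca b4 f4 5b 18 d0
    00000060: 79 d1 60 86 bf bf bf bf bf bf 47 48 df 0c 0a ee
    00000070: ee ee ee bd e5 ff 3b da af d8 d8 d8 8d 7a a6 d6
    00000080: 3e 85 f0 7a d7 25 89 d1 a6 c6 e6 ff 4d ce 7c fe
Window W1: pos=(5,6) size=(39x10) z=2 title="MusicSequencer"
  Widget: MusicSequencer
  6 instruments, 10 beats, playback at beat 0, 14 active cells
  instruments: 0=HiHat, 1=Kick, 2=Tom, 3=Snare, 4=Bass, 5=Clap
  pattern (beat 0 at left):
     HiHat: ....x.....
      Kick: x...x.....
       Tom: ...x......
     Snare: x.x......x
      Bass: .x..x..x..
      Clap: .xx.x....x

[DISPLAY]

                                             
━━━━━━━━━━━━━━━━━━━━━━━━━━━━━━━┓             
Sequencer                      ┃             
───────────────────────────────┨             
▼123456789                     ┃             
····█·····                     ┃             
█···█·····                     ┃━━━━━━┓      
···█······                     ┃      ┃      
█·█······█                     ┃──────┨      
·█··█··█··                     ┃ f6 42┃      
━━━━━━━━━━━━━━━━━━━━━━━━━━━━━━━┛ 76 76┃      
          ┃00000020  4a 3d 7f 33 62 62┃      
          ┃00000030  5c 5a fc 66 d0 1a┃      
          ┃00000040  c8 e2 bb a7 a7 c6┃      
          ┃00000050  9f 9f 9f 9f 43 30┃      
          ┗━━━━━━━━━━━━━━━━━━━━━━━━━━━┛      
                                             
                                             
                                             
                                             
                                             
                                             
                                             


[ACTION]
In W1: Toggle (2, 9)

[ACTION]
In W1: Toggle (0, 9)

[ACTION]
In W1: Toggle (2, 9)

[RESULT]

                                             
━━━━━━━━━━━━━━━━━━━━━━━━━━━━━━━┓             
Sequencer                      ┃             
───────────────────────────────┨             
▼123456789                     ┃             
····█····█                     ┃             
█···█·····                     ┃━━━━━━┓      
···█······                     ┃      ┃      
█·█······█                     ┃──────┨      
·█··█··█··                     ┃ f6 42┃      
━━━━━━━━━━━━━━━━━━━━━━━━━━━━━━━┛ 76 76┃      
          ┃00000020  4a 3d 7f 33 62 62┃      
          ┃00000030  5c 5a fc 66 d0 1a┃      
          ┃00000040  c8 e2 bb a7 a7 c6┃      
          ┃00000050  9f 9f 9f 9f 43 30┃      
          ┗━━━━━━━━━━━━━━━━━━━━━━━━━━━┛      
                                             
                                             
                                             
                                             
                                             
                                             
                                             


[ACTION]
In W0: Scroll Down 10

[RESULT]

                                             
━━━━━━━━━━━━━━━━━━━━━━━━━━━━━━━┓             
Sequencer                      ┃             
───────────────────────────────┨             
▼123456789                     ┃             
····█····█                     ┃             
█···█·····                     ┃━━━━━━┓      
···█······                     ┃      ┃      
█·█······█                     ┃──────┨      
·█··█··█··                     ┃ d7 25┃      
━━━━━━━━━━━━━━━━━━━━━━━━━━━━━━━┛      ┃      
          ┃                           ┃      
          ┃                           ┃      
          ┃                           ┃      
          ┃                           ┃      
          ┗━━━━━━━━━━━━━━━━━━━━━━━━━━━┛      
                                             
                                             
                                             
                                             
                                             
                                             
                                             


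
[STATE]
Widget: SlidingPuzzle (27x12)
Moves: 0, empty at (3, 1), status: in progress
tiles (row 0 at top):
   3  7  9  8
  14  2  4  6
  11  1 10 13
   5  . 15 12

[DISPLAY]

┌────┬────┬────┬────┐      
│  3 │  7 │  9 │  8 │      
├────┼────┼────┼────┤      
│ 14 │  2 │  4 │  6 │      
├────┼────┼────┼────┤      
│ 11 │  1 │ 10 │ 13 │      
├────┼────┼────┼────┤      
│  5 │    │ 15 │ 12 │      
└────┴────┴────┴────┘      
Moves: 0                   
                           
                           


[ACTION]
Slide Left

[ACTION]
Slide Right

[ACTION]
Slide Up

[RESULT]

┌────┬────┬────┬────┐      
│  3 │  7 │  9 │  8 │      
├────┼────┼────┼────┤      
│ 14 │  2 │  4 │  6 │      
├────┼────┼────┼────┤      
│ 11 │  1 │ 10 │ 13 │      
├────┼────┼────┼────┤      
│  5 │    │ 15 │ 12 │      
└────┴────┴────┴────┘      
Moves: 2                   
                           
                           


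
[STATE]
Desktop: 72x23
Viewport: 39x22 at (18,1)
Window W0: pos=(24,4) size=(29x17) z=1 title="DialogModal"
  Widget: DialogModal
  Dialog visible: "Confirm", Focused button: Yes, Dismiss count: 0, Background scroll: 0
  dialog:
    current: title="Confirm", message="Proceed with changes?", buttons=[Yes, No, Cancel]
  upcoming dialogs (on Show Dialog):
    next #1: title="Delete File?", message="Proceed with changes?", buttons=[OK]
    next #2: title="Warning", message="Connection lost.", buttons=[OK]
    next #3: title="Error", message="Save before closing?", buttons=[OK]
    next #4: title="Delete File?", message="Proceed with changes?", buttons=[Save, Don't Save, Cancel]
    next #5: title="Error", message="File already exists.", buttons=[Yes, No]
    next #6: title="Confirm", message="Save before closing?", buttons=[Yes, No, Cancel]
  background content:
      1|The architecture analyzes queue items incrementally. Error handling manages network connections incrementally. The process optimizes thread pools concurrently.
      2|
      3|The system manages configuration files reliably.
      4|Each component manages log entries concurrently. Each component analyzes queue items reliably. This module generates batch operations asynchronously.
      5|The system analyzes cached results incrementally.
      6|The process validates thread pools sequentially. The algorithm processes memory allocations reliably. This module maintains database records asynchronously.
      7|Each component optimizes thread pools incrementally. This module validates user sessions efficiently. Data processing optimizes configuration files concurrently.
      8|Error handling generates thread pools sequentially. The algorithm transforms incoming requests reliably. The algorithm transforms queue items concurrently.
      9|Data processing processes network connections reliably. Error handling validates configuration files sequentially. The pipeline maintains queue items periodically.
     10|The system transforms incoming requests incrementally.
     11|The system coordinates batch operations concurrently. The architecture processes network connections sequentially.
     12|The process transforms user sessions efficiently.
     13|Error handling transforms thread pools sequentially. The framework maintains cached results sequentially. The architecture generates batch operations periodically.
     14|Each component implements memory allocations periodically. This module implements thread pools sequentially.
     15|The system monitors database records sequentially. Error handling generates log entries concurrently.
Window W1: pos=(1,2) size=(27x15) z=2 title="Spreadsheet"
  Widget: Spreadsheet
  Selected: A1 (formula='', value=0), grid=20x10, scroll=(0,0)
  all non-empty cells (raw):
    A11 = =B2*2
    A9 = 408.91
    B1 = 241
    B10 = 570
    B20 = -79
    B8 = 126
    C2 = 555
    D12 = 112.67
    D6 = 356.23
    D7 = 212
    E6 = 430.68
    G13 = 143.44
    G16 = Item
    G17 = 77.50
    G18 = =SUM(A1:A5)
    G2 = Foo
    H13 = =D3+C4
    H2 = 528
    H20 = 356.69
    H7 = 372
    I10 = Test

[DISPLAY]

                                       
━━━━━━━━━┓                             
         ┃                             
─────────┨━━━━━━━━━━━━━━━━━━━━━━━━┓    
         ┃alogModal               ┃    
       C ┃────────────────────────┨    
---------┃ architecture analyzes q┃    
 241     ┃                        ┃    
   0     ┃ system manages configur┃    
   0     ┃h component manages log ┃    
   0     ┃─────────────────────┐d ┃    
   0     ┃       Confirm       │ea┃    
   0     ┃Proceed with changes?│th┃    
   0     ┃ [Yes]  No   Cancel  │th┃    
 126     ┃─────────────────────┘ n┃    
━━━━━━━━━┛ system transforms incom┃    
      ┃The system coordinates batc┃    
      ┃The process transforms user┃    
      ┃Error handling transforms t┃    
      ┗━━━━━━━━━━━━━━━━━━━━━━━━━━━┛    
                                       
                                       


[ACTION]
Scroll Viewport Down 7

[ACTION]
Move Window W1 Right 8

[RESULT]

                                       
━━━━━━━━━━━━━━━━━┓                     
heet             ┃                     
─────────────────┨━━━━━━━━━━━━━━━━┓    
                 ┃l               ┃    
       B       C ┃────────────────┨    
-----------------┃cture analyzes q┃    
 [0]     241     ┃                ┃    
   0       0     ┃manages configur┃    
   0       0     ┃ent manages log ┃    
   0       0     ┃─────────────┐d ┃    
   0       0     ┃onfirm       │ea┃    
   0       0     ┃with changes?│th┃    
   0       0     ┃No   Cancel  │th┃    
   0     126     ┃─────────────┘ n┃    
━━━━━━━━━━━━━━━━━┛transforms incom┃    
      ┃The system coordinates batc┃    
      ┃The process transforms user┃    
      ┃Error handling transforms t┃    
      ┗━━━━━━━━━━━━━━━━━━━━━━━━━━━┛    
                                       
                                       


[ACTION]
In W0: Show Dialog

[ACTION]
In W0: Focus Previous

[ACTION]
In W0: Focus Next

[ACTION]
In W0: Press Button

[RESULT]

                                       
━━━━━━━━━━━━━━━━━┓                     
heet             ┃                     
─────────────────┨━━━━━━━━━━━━━━━━┓    
                 ┃l               ┃    
       B       C ┃────────────────┨    
-----------------┃cture analyzes q┃    
 [0]     241     ┃                ┃    
   0       0     ┃manages configur┃    
   0       0     ┃ent manages log ┃    
   0       0     ┃analyzes cached ┃    
   0       0     ┃ validates threa┃    
   0       0     ┃ent optimizes th┃    
   0       0     ┃ing generates th┃    
   0     126     ┃sing processes n┃    
━━━━━━━━━━━━━━━━━┛transforms incom┃    
      ┃The system coordinates batc┃    
      ┃The process transforms user┃    
      ┃Error handling transforms t┃    
      ┗━━━━━━━━━━━━━━━━━━━━━━━━━━━┛    
                                       
                                       


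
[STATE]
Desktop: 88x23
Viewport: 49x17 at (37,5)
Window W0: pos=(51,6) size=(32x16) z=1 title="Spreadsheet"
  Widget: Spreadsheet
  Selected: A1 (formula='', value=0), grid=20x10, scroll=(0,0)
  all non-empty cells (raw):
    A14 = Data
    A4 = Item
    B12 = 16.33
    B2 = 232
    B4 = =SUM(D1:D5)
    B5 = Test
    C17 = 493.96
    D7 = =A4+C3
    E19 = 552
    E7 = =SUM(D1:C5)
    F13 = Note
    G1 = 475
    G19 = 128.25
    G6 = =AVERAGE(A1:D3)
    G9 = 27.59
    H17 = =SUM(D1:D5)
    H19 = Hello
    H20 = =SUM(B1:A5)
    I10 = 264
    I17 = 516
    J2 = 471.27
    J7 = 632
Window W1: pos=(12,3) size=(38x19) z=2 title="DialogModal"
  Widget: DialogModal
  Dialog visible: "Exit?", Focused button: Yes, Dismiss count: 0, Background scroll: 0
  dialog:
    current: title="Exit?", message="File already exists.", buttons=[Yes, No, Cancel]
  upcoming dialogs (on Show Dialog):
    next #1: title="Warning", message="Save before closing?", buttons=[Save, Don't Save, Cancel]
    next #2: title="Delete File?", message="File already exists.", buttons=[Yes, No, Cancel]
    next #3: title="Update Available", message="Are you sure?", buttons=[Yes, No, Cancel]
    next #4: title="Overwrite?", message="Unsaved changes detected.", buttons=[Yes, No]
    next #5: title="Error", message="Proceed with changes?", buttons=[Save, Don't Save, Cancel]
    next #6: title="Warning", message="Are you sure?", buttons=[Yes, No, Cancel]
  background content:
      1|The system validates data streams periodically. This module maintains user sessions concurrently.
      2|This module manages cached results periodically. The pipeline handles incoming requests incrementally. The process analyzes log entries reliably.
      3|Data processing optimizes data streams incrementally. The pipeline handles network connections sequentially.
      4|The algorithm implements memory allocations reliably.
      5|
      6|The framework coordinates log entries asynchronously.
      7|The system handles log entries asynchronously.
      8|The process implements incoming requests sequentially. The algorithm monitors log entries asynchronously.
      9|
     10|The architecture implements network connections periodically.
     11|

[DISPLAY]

────────────┨                                    
a streams pe┃ ┏━━━━━━━━━━━━━━━━━━━━━━━━━━━━━━┓   
ed results p┃ ┃ Spreadsheet                  ┃   
s data strea┃ ┠──────────────────────────────┨   
 memory allo┃ ┃A1:                           ┃   
            ┃ ┃       A       B       C      ┃   
─────┐entrie┃ ┃------------------------------┃   
     │ async┃ ┃  1      [0]       0       0  ┃   
sts. │g requ┃ ┃  2        0     232       0  ┃   
el   │      ┃ ┃  3        0       0       0  ┃   
─────┘twork ┃ ┃  4 Item           0       0  ┃   
            ┃ ┃  5        0Test           0  ┃   
            ┃ ┃  6        0       0       0  ┃   
            ┃ ┃  7        0       0       0#E┃   
            ┃ ┃  8        0       0       0  ┃   
            ┃ ┃  9        0       0       0  ┃   
━━━━━━━━━━━━┛ ┗━━━━━━━━━━━━━━━━━━━━━━━━━━━━━━┛   


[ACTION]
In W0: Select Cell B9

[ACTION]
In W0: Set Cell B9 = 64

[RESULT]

────────────┨                                    
a streams pe┃ ┏━━━━━━━━━━━━━━━━━━━━━━━━━━━━━━┓   
ed results p┃ ┃ Spreadsheet                  ┃   
s data strea┃ ┠──────────────────────────────┨   
 memory allo┃ ┃B9: 64                        ┃   
            ┃ ┃       A       B       C      ┃   
─────┐entrie┃ ┃------------------------------┃   
     │ async┃ ┃  1        0       0       0  ┃   
sts. │g requ┃ ┃  2        0     232       0  ┃   
el   │      ┃ ┃  3        0       0       0  ┃   
─────┘twork ┃ ┃  4 Item           0       0  ┃   
            ┃ ┃  5        0Test           0  ┃   
            ┃ ┃  6        0       0       0  ┃   
            ┃ ┃  7        0       0       0#E┃   
            ┃ ┃  8        0       0       0  ┃   
            ┃ ┃  9        0    [64]       0  ┃   
━━━━━━━━━━━━┛ ┗━━━━━━━━━━━━━━━━━━━━━━━━━━━━━━┛   
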